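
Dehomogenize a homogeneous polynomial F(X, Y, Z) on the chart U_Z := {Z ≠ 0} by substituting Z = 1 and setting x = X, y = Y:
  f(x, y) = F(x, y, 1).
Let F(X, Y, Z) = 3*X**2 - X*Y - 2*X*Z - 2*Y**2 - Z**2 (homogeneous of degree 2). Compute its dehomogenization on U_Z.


f(x, y) = 3*x**2 - x*y - 2*x - 2*y**2 - 1

On U_Z we set Z = 1. Each monomial c·X^i·Y^j·Z^k in F becomes c·x^i·y^j·1^k = c·x^i·y^j.
Substituting Z = 1: F(X, Y, 1) = 3*x**2 - x*y - 2*x - 2*y**2 - 1.
Note: deg(f) ≤ deg(F) = 2; strict inequality happens when F is divisible by Z (lost terms).


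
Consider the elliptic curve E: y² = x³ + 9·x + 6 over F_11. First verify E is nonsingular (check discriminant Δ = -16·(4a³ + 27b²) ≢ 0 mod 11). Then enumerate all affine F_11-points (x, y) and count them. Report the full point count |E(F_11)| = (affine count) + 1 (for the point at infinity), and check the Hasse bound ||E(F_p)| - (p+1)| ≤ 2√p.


Affine points = {(1, 4), (1, 7), (3, 4), (3, 7), (5, 0), (6, 1), (6, 10), (7, 4), (7, 7)}; affine count = 9; |E(F_11)| = 10.

Discriminant check: Δ ∝ 4a³ + 27b² = 4·9³ + 27·6² = 4·729 + 27·36 ≡ 5 (mod 11). Nonzero ⇒ E is nonsingular.
For each x ∈ F_11, compute rhs = x³ + 9·x + 6 mod 11, then count y ∈ F_11 with y² ≡ rhs.
  x = 0: rhs = 6, matching y values: none (0 points).
  x = 1: rhs = 5, matching y values: 4, 7 (2 points).
  x = 2: rhs = 10, matching y values: none (0 points).
  x = 3: rhs = 5, matching y values: 4, 7 (2 points).
  x = 4: rhs = 7, matching y values: none (0 points).
  x = 5: rhs = 0, matching y values: 0 (1 points).
  x = 6: rhs = 1, matching y values: 1, 10 (2 points).
  x = 7: rhs = 5, matching y values: 4, 7 (2 points).
  x = 8: rhs = 7, matching y values: none (0 points).
  x = 9: rhs = 2, matching y values: none (0 points).
  x = 10: rhs = 7, matching y values: none (0 points).
Total affine count: 9.
Full point count |E(F_11)| = 9 + 1 = 10.
Hasse bound: |10 − (11+1)| = |-2| = 2 ≤ 2√11 ≈ 6.6332 ✓.


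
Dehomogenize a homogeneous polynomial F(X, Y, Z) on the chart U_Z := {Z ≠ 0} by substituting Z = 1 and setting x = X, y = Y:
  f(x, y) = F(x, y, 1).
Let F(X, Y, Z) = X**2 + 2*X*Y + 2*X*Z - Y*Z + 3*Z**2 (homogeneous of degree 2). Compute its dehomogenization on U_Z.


f(x, y) = x**2 + 2*x*y + 2*x - y + 3

On U_Z we set Z = 1. Each monomial c·X^i·Y^j·Z^k in F becomes c·x^i·y^j·1^k = c·x^i·y^j.
Substituting Z = 1: F(X, Y, 1) = x**2 + 2*x*y + 2*x - y + 3.
Note: deg(f) ≤ deg(F) = 2; strict inequality happens when F is divisible by Z (lost terms).


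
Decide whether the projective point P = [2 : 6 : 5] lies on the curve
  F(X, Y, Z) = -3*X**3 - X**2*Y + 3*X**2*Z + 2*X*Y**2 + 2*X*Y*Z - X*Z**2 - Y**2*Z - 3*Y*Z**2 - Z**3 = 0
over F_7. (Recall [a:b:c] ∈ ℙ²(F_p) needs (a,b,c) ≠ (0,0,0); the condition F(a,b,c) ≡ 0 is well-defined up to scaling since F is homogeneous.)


F(2,6,5) ≡ 3 (mod 7); P is NOT on the curve.

Evaluate F(2, 6, 5) term-by-term (mod 7).
  -3*X**3 ↦ -3·8·1·1 = -24
  -X**2*Y ↦ -1·4·6·1 = -24
  3*X**2*Z ↦ 3·4·1·5 = 60
  2*X*Y**2 ↦ 2·2·36·1 = 144
  2*X*Y*Z ↦ 2·2·6·5 = 120
  -X*Z**2 ↦ -1·2·1·25 = -50
  -Y**2*Z ↦ -1·1·36·5 = -180
  -3*Y*Z**2 ↦ -3·1·6·25 = -450
  -Z**3 ↦ -1·1·1·125 = -125
Sum: F(2, 6, 5) = (-24) + (-24) + (60) + (144) + (120) + (-50) + (-180) + (-450) + (-125) = -529.
Reducing mod 7: -529 ≡ 3 (mod 7).
Since F(a, b, c) ≡ 3 ≠ 0 (mod 7), P does NOT lie on the curve.


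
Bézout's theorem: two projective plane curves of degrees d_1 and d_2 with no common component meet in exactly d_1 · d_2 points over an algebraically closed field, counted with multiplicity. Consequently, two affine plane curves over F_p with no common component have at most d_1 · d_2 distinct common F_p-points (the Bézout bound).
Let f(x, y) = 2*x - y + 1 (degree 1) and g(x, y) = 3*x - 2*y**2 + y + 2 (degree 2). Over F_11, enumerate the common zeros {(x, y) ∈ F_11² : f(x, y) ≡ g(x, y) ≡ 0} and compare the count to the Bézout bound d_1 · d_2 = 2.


Common zeros: ∅; count = 0; Bézout bound = 2.

deg(f) = 1, deg(g) = 2, so Bézout bound = 2.
Scan x ∈ F_11. For each x, list the y ∈ F_11 with f(x, y) ≡ 0 and those with g(x, y) ≡ 0 (mod 11); the common zeros in that column are the intersection.
  x = 0: f ≡ 0 at y ∈ {1}; g ≡ 0 at y ∈ ∅; common: ∅.
  x = 1: f ≡ 0 at y ∈ {3}; g ≡ 0 at y ∈ ∅; common: ∅.
  x = 2: f ≡ 0 at y ∈ {5}; g ≡ 0 at y ∈ ∅; common: ∅.
  x = 3: f ≡ 0 at y ∈ {7}; g ≡ 0 at y ∈ {0, 6}; common: ∅.
  x = 4: f ≡ 0 at y ∈ {9}; g ≡ 0 at y ∈ {7, 10}; common: ∅.
  x = 5: f ≡ 0 at y ∈ {0}; g ≡ 0 at y ∈ {2, 4}; common: ∅.
  x = 6: f ≡ 0 at y ∈ {2}; g ≡ 0 at y ∈ ∅; common: ∅.
  x = 7: f ≡ 0 at y ∈ {4}; g ≡ 0 at y ∈ {1, 5}; common: ∅.
  x = 8: f ≡ 0 at y ∈ {6}; g ≡ 0 at y ∈ {3}; common: ∅.
  x = 9: f ≡ 0 at y ∈ {8}; g ≡ 0 at y ∈ ∅; common: ∅.
  x = 10: f ≡ 0 at y ∈ {10}; g ≡ 0 at y ∈ {8, 9}; common: ∅.
Collecting: common zeros = ∅, so the count is 0.
Comparison with the Bézout bound: 0 ≤ 2 = deg(f)·deg(g), as expected for curves with no common component (the affine F_11-count falls short of the bound because intersections may lie at infinity, over extension fields, or carry multiplicity).


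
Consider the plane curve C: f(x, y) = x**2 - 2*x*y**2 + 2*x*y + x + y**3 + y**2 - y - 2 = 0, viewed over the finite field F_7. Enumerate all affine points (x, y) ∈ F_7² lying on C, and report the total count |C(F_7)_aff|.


Affine F_7-points: {(1, 0), (1, 3), (1, 5), (3, 3), (3, 4), (3, 5), (5, 0), (6, 4)}; count = 8.

For each of the 49 pairs (x, y) ∈ F_7², evaluate f(x, y) mod 7. Record the zeros.
  x = 0: [0↦5, 1↦6, 2↦1, 3↦3, 4↦4, 5↦3, 6↦6]  zeros at y ∈ ∅
  x = 1: [0↦0, 1↦1, 2↦6, 3↦0, 4↦3, 5↦0, 6↦4]  zeros at y ∈ {0, 3, 5}
  x = 2: [0↦4, 1↦5, 2↦6, 3↦6, 4↦4, 5↦6, 6↦4]  zeros at y ∈ ∅
  x = 3: [0↦3, 1↦4, 2↦1, 3↦0, 4↦0, 5↦0, 6↦6]  zeros at y ∈ {3, 4, 5}
  x = 4: [0↦4, 1↦5, 2↦5, 3↦3, 4↦5, 5↦3, 6↦3]  zeros at y ∈ ∅
  x = 5: [0↦0, 1↦1, 2↦4, 3↦1, 4↦5, 5↦1, 6↦2]  zeros at y ∈ {0}
  x = 6: [0↦5, 1↦6, 2↦5, 3↦1, 4↦0, 5↦1, 6↦3]  zeros at y ∈ {4}
Collecting zeros: affine points = {(1, 0), (1, 3), (1, 5), (3, 3), (3, 4), (3, 5), (5, 0), (6, 4)}.
Total count |C(F_7)_aff| = 8.


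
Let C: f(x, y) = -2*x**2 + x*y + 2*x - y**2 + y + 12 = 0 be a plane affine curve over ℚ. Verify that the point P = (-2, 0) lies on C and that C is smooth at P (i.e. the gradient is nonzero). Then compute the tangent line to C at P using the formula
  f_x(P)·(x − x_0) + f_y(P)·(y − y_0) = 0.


Tangent line at P: 10*x - y + 20 = 0.

Step 1: f(-2, 0) = 0, so P lies on C.
Step 2: partial derivatives
  f_x(x, y) = -4*x + y + 2, f_y(x, y) = x - 2*y + 1.
  f_x(P) = 10, f_y(P) = -1 (gradient nonzero, so P is smooth).
Step 3: tangent line at P: 10·(x − -2) + -1·(y − 0) = 0.
Expanding: 10*x - y + 20 = 0.


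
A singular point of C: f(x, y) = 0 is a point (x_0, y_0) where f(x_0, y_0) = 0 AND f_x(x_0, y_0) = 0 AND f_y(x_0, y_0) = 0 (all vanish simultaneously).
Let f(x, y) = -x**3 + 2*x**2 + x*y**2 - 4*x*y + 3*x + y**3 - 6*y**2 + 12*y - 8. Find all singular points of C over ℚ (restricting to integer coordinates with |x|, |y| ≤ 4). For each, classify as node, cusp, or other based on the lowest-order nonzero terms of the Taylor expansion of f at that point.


Singular points: {(1, 2)}; classification: node.

Compute partial derivatives:
  f_x = -3*x**2 + 4*x + y**2 - 4*y + 3.
  f_y = 2*x*y - 4*x + 3*y**2 - 12*y + 12.
Scan x_0 ∈ {−4, ..., 4}. For each x_0, f_y(x_0, y) is a polynomial in y; find its integer roots y ∈ {−4, ..., 4}, then test f_x and f at those candidates.
  x = -4: f_y(-4, y) = 3*y**2 - 20*y + 28; vanishes at y ∈ {2}. (-4, 2): f_x = -65 ≠ 0.
  x = -3: f_y(-3, y) = 3*y**2 - 18*y + 24; vanishes at y ∈ {2, 4}. (-3, 2): f_x = -40 ≠ 0; (-3, 4): f_x = -36 ≠ 0.
  x = -2: f_y(-2, y) = 3*y**2 - 16*y + 20; vanishes at y ∈ {2}. (-2, 2): f_x = -21 ≠ 0.
  x = -1: f_y(-1, y) = 3*y**2 - 14*y + 16; vanishes at y ∈ {2}. (-1, 2): f_x = -8 ≠ 0.
  x = 0: f_y(0, y) = 3*y**2 - 12*y + 12; vanishes at y ∈ {2}. (0, 2): f_x = -1 ≠ 0.
  x = 1: f_y(1, y) = 3*y**2 - 10*y + 8; vanishes at y ∈ {2}. (1, 2): f_x = 0, f = 0 — SINGULAR.
  x = 2: f_y(2, y) = 3*y**2 - 8*y + 4; vanishes at y ∈ {2}. (2, 2): f_x = -5 ≠ 0.
  x = 3: f_y(3, y) = 3*y**2 - 6*y; vanishes at y ∈ {0, 2}. (3, 0): f_x = -12 ≠ 0; (3, 2): f_x = -16 ≠ 0.
  x = 4: f_y(4, y) = 3*y**2 - 4*y - 4; vanishes at y ∈ {2}. (4, 2): f_x = -33 ≠ 0.
Only singular point on the grid: (1, 2).
Classify: substitute x = 1 + u, y = 2 + v and expand: f = -u**3 - u**2 + u*v**2 + v**3 + v**2.
No constant or linear terms (consistent with a singular point). Quadratic part: -u**2 + v**2. Cubic part: -u**3 + u*v**2 + v**3.
The quadratic part v**2 - u**2 = (v − u)(v + u) splits into two distinct linear factors, so there are two distinct tangent lines y − 2 = ±(x − 1) — this is a node (ordinary double point).
Classification: node.


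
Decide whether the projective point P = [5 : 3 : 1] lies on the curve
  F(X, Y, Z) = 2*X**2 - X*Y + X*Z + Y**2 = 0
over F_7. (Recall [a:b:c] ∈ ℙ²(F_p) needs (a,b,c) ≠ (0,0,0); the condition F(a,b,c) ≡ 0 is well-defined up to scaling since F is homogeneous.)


F(5,3,1) ≡ 0 (mod 7); P is on the curve.

Evaluate F(5, 3, 1) term-by-term (mod 7).
  2*X**2 ↦ 2·25·1·1 = 50
  -X*Y ↦ -1·5·3·1 = -15
  X*Z ↦ 1·5·1·1 = 5
  Y**2 ↦ 1·1·9·1 = 9
Sum: F(5, 3, 1) = (50) + (-15) + (5) + (9) = 49.
Reducing mod 7: 49 ≡ 0 (mod 7).
Since F(a, b, c) ≡ 0 (mod 7), P lies on the curve.


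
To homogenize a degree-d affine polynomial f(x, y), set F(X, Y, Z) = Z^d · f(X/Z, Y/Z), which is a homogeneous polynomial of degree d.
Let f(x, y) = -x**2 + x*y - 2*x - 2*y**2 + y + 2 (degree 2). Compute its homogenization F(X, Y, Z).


F(X, Y, Z) = -X**2 + X*Y - 2*X*Z - 2*Y**2 + Y*Z + 2*Z**2

deg(f) = 2.
Substitute x = X/Z, y = Y/Z into f, then multiply by Z^2.
  monomial -1·x^2·y^0 ↦ -1·X^2·Y^0·Z^0.
  monomial 1·x^1·y^1 ↦ 1·X^1·Y^1·Z^0.
  monomial -2·x^1·y^0 ↦ -2·X^1·Y^0·Z^1.
  monomial -2·x^0·y^2 ↦ -2·X^0·Y^2·Z^0.
  monomial 1·x^0·y^1 ↦ 1·X^0·Y^1·Z^1.
  monomial 2·x^0·y^0 ↦ 2·X^0·Y^0·Z^2.
Collecting: F(X, Y, Z) = -X**2 + X*Y - 2*X*Z - 2*Y**2 + Y*Z + 2*Z**2.


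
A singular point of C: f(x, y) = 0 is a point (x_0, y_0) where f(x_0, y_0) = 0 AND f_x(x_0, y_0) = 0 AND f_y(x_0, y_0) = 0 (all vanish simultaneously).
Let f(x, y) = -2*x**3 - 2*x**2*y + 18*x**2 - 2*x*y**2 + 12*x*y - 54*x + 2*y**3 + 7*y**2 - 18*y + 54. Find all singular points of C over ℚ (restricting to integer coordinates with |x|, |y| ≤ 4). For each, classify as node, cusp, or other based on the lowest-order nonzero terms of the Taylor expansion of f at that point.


Singular points: {(3, 0)}; classification: cusp.

Compute partial derivatives:
  f_x = -6*x**2 - 4*x*y + 36*x - 2*y**2 + 12*y - 54.
  f_y = -2*x**2 - 4*x*y + 12*x + 6*y**2 + 14*y - 18.
Scan x_0 ∈ {−4, ..., 4}. For each x_0, f_y(x_0, y) is a polynomial in y; find its integer roots y ∈ {−4, ..., 4}, then test f_x and f at those candidates.
  x = -4: f_y(-4, y) = 6*y**2 + 30*y - 98; no integer root y with |y| ≤ 4.
  x = -3: f_y(-3, y) = 6*y**2 + 26*y - 72; no integer root y with |y| ≤ 4.
  x = -2: f_y(-2, y) = 6*y**2 + 22*y - 50; no integer root y with |y| ≤ 4.
  x = -1: f_y(-1, y) = 6*y**2 + 18*y - 32; no integer root y with |y| ≤ 4.
  x = 0: f_y(0, y) = 6*y**2 + 14*y - 18; no integer root y with |y| ≤ 4.
  x = 1: f_y(1, y) = 6*y**2 + 10*y - 8; no integer root y with |y| ≤ 4.
  x = 2: f_y(2, y) = 6*y**2 + 6*y - 2; no integer root y with |y| ≤ 4.
  x = 3: f_y(3, y) = 6*y**2 + 2*y; vanishes at y ∈ {0}. (3, 0): f_x = 0, f = 0 — SINGULAR.
  x = 4: f_y(4, y) = 6*y**2 - 2*y - 2; no integer root y with |y| ≤ 4.
Only singular point on the grid: (3, 0).
Classify: substitute x = 3 + u, y = 0 + v and expand: f = -2*u**3 - 2*u**2*v - 2*u*v**2 + 2*v**3 + v**2.
No constant or linear terms (consistent with a singular point). Quadratic part: v**2. Cubic part: -2*u**3 - 2*u**2*v - 2*u*v**2 + 2*v**3.
The quadratic part v**2 is a perfect square, so there is a single (double) tangent line v = 0, i.e. y = 0. Restricting the cubic part to that line (v = 0) leaves -2*u**3 ≠ 0, so f is not divisible by v and the branch is v² ≈ 2*u**3 to lowest order — this is a cusp.
Classification: cusp.


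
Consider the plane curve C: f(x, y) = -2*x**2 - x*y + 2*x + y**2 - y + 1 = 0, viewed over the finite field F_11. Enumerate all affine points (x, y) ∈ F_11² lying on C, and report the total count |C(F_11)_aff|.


Affine F_11-points: {(1, 1), (3, 0), (3, 4), (5, 1), (5, 5), (7, 4), (9, 0), (9, 10), (10, 5), (10, 6)}; count = 10.

For each of the 121 pairs (x, y) ∈ F_11², evaluate f(x, y) mod 11. Record the zeros.
  x = 0: [0↦1, 1↦1, 2↦3, 3↦7, 4↦2, 5↦10, 6↦9, 7↦10, 8↦2, 9↦7, 10↦3]  zeros at y ∈ ∅
  x = 1: [0↦1, 1↦0, 2↦1, 3↦4, 4↦9, 5↦5, 6↦3, 7↦3, 8↦5, 9↦9, 10↦4]  zeros at y ∈ {1}
  x = 2: [0↦8, 1↦6, 2↦6, 3↦8, 4↦1, 5↦7, 6↦4, 7↦3, 8↦4, 9↦7, 10↦1]  zeros at y ∈ ∅
  x = 3: [0↦0, 1↦8, 2↦7, 3↦8, 4↦0, 5↦5, 6↦1, 7↦10, 8↦10, 9↦1, 10↦5]  zeros at y ∈ {0, 4}
  x = 4: [0↦10, 1↦6, 2↦4, 3↦4, 4↦6, 5↦10, 6↦5, 7↦2, 8↦1, 9↦2, 10↦5]  zeros at y ∈ ∅
  x = 5: [0↦5, 1↦0, 2↦8, 3↦7, 4↦8, 5↦0, 6↦5, 7↦1, 8↦10, 9↦10, 10↦1]  zeros at y ∈ {1, 5}
  x = 6: [0↦7, 1↦1, 2↦8, 3↦6, 4↦6, 5↦8, 6↦1, 7↦7, 8↦4, 9↦3, 10↦4]  zeros at y ∈ ∅
  x = 7: [0↦5, 1↦9, 2↦4, 3↦1, 4↦0, 5↦1, 6↦4, 7↦9, 8↦5, 9↦3, 10↦3]  zeros at y ∈ {4}
  x = 8: [0↦10, 1↦2, 2↦7, 3↦3, 4↦1, 5↦1, 6↦3, 7↦7, 8↦2, 9↦10, 10↦9]  zeros at y ∈ ∅
  x = 9: [0↦0, 1↦2, 2↦6, 3↦1, 4↦9, 5↦8, 6↦9, 7↦1, 8↦6, 9↦2, 10↦0]  zeros at y ∈ {0, 10}
  x = 10: [0↦8, 1↦9, 2↦1, 3↦6, 4↦2, 5↦0, 6↦0, 7↦2, 8↦6, 9↦1, 10↦9]  zeros at y ∈ {5, 6}
Collecting zeros: affine points = {(1, 1), (3, 0), (3, 4), (5, 1), (5, 5), (7, 4), (9, 0), (9, 10), (10, 5), (10, 6)}.
Total count |C(F_11)_aff| = 10.


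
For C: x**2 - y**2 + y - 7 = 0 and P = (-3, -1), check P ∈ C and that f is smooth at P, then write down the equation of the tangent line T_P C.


Tangent line at P: -6*x + 3*y - 15 = 0.

Step 1: f(-3, -1) = 0, so P lies on C.
Step 2: partial derivatives
  f_x(x, y) = 2*x, f_y(x, y) = 1 - 2*y.
  f_x(P) = -6, f_y(P) = 3 (gradient nonzero, so P is smooth).
Step 3: tangent line at P: -6·(x − -3) + 3·(y − -1) = 0.
Expanding: -6*x + 3*y - 15 = 0.


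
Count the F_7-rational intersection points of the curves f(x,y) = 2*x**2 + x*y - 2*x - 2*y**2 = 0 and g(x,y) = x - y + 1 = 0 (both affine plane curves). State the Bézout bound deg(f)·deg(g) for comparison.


Common zeros: ∅; count = 0; Bézout bound = 2.

deg(f) = 2, deg(g) = 1, so Bézout bound = 2.
Scan x ∈ F_7. For each x, list the y ∈ F_7 with f(x, y) ≡ 0 and those with g(x, y) ≡ 0 (mod 7); the common zeros in that column are the intersection.
  x = 0: f ≡ 0 at y ∈ {0}; g ≡ 0 at y ∈ {1}; common: ∅.
  x = 1: f ≡ 0 at y ∈ {0, 4}; g ≡ 0 at y ∈ {2}; common: ∅.
  x = 2: f ≡ 0 at y ∈ {2, 6}; g ≡ 0 at y ∈ {3}; common: ∅.
  x = 3: f ≡ 0 at y ∈ {6}; g ≡ 0 at y ∈ {4}; common: ∅.
  x = 4: f ≡ 0 at y ∈ ∅; g ≡ 0 at y ∈ {5}; common: ∅.
  x = 5: f ≡ 0 at y ∈ {2, 4}; g ≡ 0 at y ∈ {6}; common: ∅.
  x = 6: f ≡ 0 at y ∈ ∅; g ≡ 0 at y ∈ {0}; common: ∅.
Collecting: common zeros = ∅, so the count is 0.
Comparison with the Bézout bound: 0 ≤ 2 = deg(f)·deg(g), as expected for curves with no common component (the affine F_7-count falls short of the bound because intersections may lie at infinity, over extension fields, or carry multiplicity).


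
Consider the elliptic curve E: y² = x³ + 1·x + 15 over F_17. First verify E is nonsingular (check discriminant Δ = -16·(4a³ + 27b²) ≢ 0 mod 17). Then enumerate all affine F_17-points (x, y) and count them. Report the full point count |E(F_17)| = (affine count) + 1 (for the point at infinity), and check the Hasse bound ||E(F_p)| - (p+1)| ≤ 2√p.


Affine points = {(0, 7), (0, 10), (1, 0), (2, 5), (2, 12), (4, 7), (4, 10), (5, 3), (5, 14), (6, 4), (6, 13), (7, 5), (7, 12), (8, 5), (8, 12), (12, 2), (12, 15), (13, 7), (13, 10), (14, 6), (14, 11), (16, 8), (16, 9)}; affine count = 23; |E(F_17)| = 24.

Discriminant check: Δ ∝ 4a³ + 27b² = 4·1³ + 27·15² = 4·1 + 27·225 ≡ 10 (mod 17). Nonzero ⇒ E is nonsingular.
For each x ∈ F_17, compute rhs = x³ + 1·x + 15 mod 17, then count y ∈ F_17 with y² ≡ rhs.
  x = 0: rhs = 15, matching y values: 7, 10 (2 points).
  x = 1: rhs = 0, matching y values: 0 (1 points).
  x = 2: rhs = 8, matching y values: 5, 12 (2 points).
  x = 3: rhs = 11, matching y values: none (0 points).
  x = 4: rhs = 15, matching y values: 7, 10 (2 points).
  x = 5: rhs = 9, matching y values: 3, 14 (2 points).
  x = 6: rhs = 16, matching y values: 4, 13 (2 points).
  x = 7: rhs = 8, matching y values: 5, 12 (2 points).
  x = 8: rhs = 8, matching y values: 5, 12 (2 points).
  x = 9: rhs = 5, matching y values: none (0 points).
  x = 10: rhs = 5, matching y values: none (0 points).
  x = 11: rhs = 14, matching y values: none (0 points).
  x = 12: rhs = 4, matching y values: 2, 15 (2 points).
  x = 13: rhs = 15, matching y values: 7, 10 (2 points).
  x = 14: rhs = 2, matching y values: 6, 11 (2 points).
  x = 15: rhs = 5, matching y values: none (0 points).
  x = 16: rhs = 13, matching y values: 8, 9 (2 points).
Total affine count: 23.
Full point count |E(F_17)| = 23 + 1 = 24.
Hasse bound: |24 − (17+1)| = |6| = 6 ≤ 2√17 ≈ 8.2462 ✓.


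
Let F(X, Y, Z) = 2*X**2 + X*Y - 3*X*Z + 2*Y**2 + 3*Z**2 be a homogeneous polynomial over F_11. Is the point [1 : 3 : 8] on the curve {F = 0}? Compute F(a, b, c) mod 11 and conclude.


F(1,3,8) ≡ 4 (mod 11); P is NOT on the curve.

Evaluate F(1, 3, 8) term-by-term (mod 11).
  2*X**2 ↦ 2·1·1·1 = 2
  X*Y ↦ 1·1·3·1 = 3
  -3*X*Z ↦ -3·1·1·8 = -24
  2*Y**2 ↦ 2·1·9·1 = 18
  3*Z**2 ↦ 3·1·1·64 = 192
Sum: F(1, 3, 8) = (2) + (3) + (-24) + (18) + (192) = 191.
Reducing mod 11: 191 ≡ 4 (mod 11).
Since F(a, b, c) ≡ 4 ≠ 0 (mod 11), P does NOT lie on the curve.


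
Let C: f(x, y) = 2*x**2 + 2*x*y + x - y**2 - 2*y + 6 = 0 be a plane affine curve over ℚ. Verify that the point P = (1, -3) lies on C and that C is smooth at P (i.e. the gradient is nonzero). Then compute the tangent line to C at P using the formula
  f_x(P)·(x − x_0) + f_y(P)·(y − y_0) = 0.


Tangent line at P: -x + 6*y + 19 = 0.

Step 1: f(1, -3) = 0, so P lies on C.
Step 2: partial derivatives
  f_x(x, y) = 4*x + 2*y + 1, f_y(x, y) = 2*x - 2*y - 2.
  f_x(P) = -1, f_y(P) = 6 (gradient nonzero, so P is smooth).
Step 3: tangent line at P: -1·(x − 1) + 6·(y − -3) = 0.
Expanding: -x + 6*y + 19 = 0.


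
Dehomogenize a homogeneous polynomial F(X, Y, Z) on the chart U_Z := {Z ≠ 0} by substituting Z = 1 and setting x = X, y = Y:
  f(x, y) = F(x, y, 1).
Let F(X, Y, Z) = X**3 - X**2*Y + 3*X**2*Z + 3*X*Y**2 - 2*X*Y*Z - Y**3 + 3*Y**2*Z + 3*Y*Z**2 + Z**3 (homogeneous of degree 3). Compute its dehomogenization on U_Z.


f(x, y) = x**3 - x**2*y + 3*x**2 + 3*x*y**2 - 2*x*y - y**3 + 3*y**2 + 3*y + 1

On U_Z we set Z = 1. Each monomial c·X^i·Y^j·Z^k in F becomes c·x^i·y^j·1^k = c·x^i·y^j.
Substituting Z = 1: F(X, Y, 1) = x**3 - x**2*y + 3*x**2 + 3*x*y**2 - 2*x*y - y**3 + 3*y**2 + 3*y + 1.
Note: deg(f) ≤ deg(F) = 3; strict inequality happens when F is divisible by Z (lost terms).


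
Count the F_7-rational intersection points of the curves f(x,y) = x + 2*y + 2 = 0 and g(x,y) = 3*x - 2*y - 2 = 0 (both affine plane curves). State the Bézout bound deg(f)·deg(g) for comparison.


Common zeros: {(0, 6)}; count = 1; Bézout bound = 1.

deg(f) = 1, deg(g) = 1, so Bézout bound = 1.
Scan x ∈ F_7. For each x, list the y ∈ F_7 with f(x, y) ≡ 0 and those with g(x, y) ≡ 0 (mod 7); the common zeros in that column are the intersection.
  x = 0: f ≡ 0 at y ∈ {6}; g ≡ 0 at y ∈ {6}; common: {6}.
  x = 1: f ≡ 0 at y ∈ {2}; g ≡ 0 at y ∈ {4}; common: ∅.
  x = 2: f ≡ 0 at y ∈ {5}; g ≡ 0 at y ∈ {2}; common: ∅.
  x = 3: f ≡ 0 at y ∈ {1}; g ≡ 0 at y ∈ {0}; common: ∅.
  x = 4: f ≡ 0 at y ∈ {4}; g ≡ 0 at y ∈ {5}; common: ∅.
  x = 5: f ≡ 0 at y ∈ {0}; g ≡ 0 at y ∈ {3}; common: ∅.
  x = 6: f ≡ 0 at y ∈ {3}; g ≡ 0 at y ∈ {1}; common: ∅.
Collecting: common zeros = {(0, 6)}, so the count is 1.
Comparison with the Bézout bound: 1 ≤ 1 = deg(f)·deg(g), as expected for curves with no common component (the bound is attained).


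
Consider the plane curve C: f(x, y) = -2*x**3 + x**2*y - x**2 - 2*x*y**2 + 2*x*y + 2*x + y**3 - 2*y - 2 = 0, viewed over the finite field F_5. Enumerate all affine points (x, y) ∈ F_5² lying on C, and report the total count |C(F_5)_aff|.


Affine F_5-points: {(2, 1)}; count = 1.

For each of the 25 pairs (x, y) ∈ F_5², evaluate f(x, y) mod 5. Record the zeros.
  x = 0: [0↦3, 1↦2, 2↦2, 3↦4, 4↦4]  zeros at y ∈ ∅
  x = 1: [0↦2, 1↦2, 2↦4, 3↦4, 4↦3]  zeros at y ∈ ∅
  x = 2: [0↦2, 1↦0, 2↦1, 3↦1, 4↦1]  zeros at y ∈ {1}
  x = 3: [0↦1, 1↦4, 2↦1, 3↦3, 4↦1]  zeros at y ∈ ∅
  x = 4: [0↦2, 1↦2, 2↦2, 3↦3, 4↦1]  zeros at y ∈ ∅
Collecting zeros: affine points = {(2, 1)}.
Total count |C(F_5)_aff| = 1.


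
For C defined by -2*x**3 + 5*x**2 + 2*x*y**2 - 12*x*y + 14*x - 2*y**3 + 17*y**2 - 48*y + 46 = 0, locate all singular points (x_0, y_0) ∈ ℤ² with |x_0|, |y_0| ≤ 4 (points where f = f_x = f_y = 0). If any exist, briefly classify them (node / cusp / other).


Singular points: {(1, 3)}; classification: node.

Compute partial derivatives:
  f_x = -6*x**2 + 10*x + 2*y**2 - 12*y + 14.
  f_y = 4*x*y - 12*x - 6*y**2 + 34*y - 48.
Scan x_0 ∈ {−4, ..., 4}. For each x_0, f_y(x_0, y) is a polynomial in y; find its integer roots y ∈ {−4, ..., 4}, then test f_x and f at those candidates.
  x = -4: f_y(-4, y) = -6*y**2 + 18*y; vanishes at y ∈ {0, 3}. (-4, 0): f_x = -122 ≠ 0; (-4, 3): f_x = -140 ≠ 0.
  x = -3: f_y(-3, y) = -6*y**2 + 22*y - 12; vanishes at y ∈ {3}. (-3, 3): f_x = -88 ≠ 0.
  x = -2: f_y(-2, y) = -6*y**2 + 26*y - 24; vanishes at y ∈ {3}. (-2, 3): f_x = -48 ≠ 0.
  x = -1: f_y(-1, y) = -6*y**2 + 30*y - 36; vanishes at y ∈ {2, 3}. (-1, 2): f_x = -18 ≠ 0; (-1, 3): f_x = -20 ≠ 0.
  x = 0: f_y(0, y) = -6*y**2 + 34*y - 48; vanishes at y ∈ {3}. (0, 3): f_x = -4 ≠ 0.
  x = 1: f_y(1, y) = -6*y**2 + 38*y - 60; vanishes at y ∈ {3}. (1, 3): f_x = 0, f = 0 — SINGULAR.
  x = 2: f_y(2, y) = -6*y**2 + 42*y - 72; vanishes at y ∈ {3, 4}. (2, 3): f_x = -8 ≠ 0; (2, 4): f_x = -6 ≠ 0.
  x = 3: f_y(3, y) = -6*y**2 + 46*y - 84; vanishes at y ∈ {3}. (3, 3): f_x = -28 ≠ 0.
  x = 4: f_y(4, y) = -6*y**2 + 50*y - 96; vanishes at y ∈ {3}. (4, 3): f_x = -60 ≠ 0.
Only singular point on the grid: (1, 3).
Classify: substitute x = 1 + u, y = 3 + v and expand: f = -2*u**3 - u**2 + 2*u*v**2 - 2*v**3 + v**2.
No constant or linear terms (consistent with a singular point). Quadratic part: -u**2 + v**2. Cubic part: -2*u**3 + 2*u*v**2 - 2*v**3.
The quadratic part v**2 - u**2 = (v − u)(v + u) splits into two distinct linear factors, so there are two distinct tangent lines y − 3 = ±(x − 1) — this is a node (ordinary double point).
Classification: node.


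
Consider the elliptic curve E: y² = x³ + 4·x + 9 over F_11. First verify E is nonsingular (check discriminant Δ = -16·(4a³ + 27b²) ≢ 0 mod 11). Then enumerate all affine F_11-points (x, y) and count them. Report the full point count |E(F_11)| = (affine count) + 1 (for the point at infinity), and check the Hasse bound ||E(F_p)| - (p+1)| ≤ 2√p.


Affine points = {(0, 3), (0, 8), (1, 5), (1, 6), (2, 5), (2, 6), (3, 2), (3, 9), (4, 1), (4, 10), (5, 0), (8, 5), (8, 6), (9, 2), (9, 9), (10, 2), (10, 9)}; affine count = 17; |E(F_11)| = 18.

Discriminant check: Δ ∝ 4a³ + 27b² = 4·4³ + 27·9² = 4·64 + 27·81 ≡ 1 (mod 11). Nonzero ⇒ E is nonsingular.
For each x ∈ F_11, compute rhs = x³ + 4·x + 9 mod 11, then count y ∈ F_11 with y² ≡ rhs.
  x = 0: rhs = 9, matching y values: 3, 8 (2 points).
  x = 1: rhs = 3, matching y values: 5, 6 (2 points).
  x = 2: rhs = 3, matching y values: 5, 6 (2 points).
  x = 3: rhs = 4, matching y values: 2, 9 (2 points).
  x = 4: rhs = 1, matching y values: 1, 10 (2 points).
  x = 5: rhs = 0, matching y values: 0 (1 points).
  x = 6: rhs = 7, matching y values: none (0 points).
  x = 7: rhs = 6, matching y values: none (0 points).
  x = 8: rhs = 3, matching y values: 5, 6 (2 points).
  x = 9: rhs = 4, matching y values: 2, 9 (2 points).
  x = 10: rhs = 4, matching y values: 2, 9 (2 points).
Total affine count: 17.
Full point count |E(F_11)| = 17 + 1 = 18.
Hasse bound: |18 − (11+1)| = |6| = 6 ≤ 2√11 ≈ 6.6332 ✓.


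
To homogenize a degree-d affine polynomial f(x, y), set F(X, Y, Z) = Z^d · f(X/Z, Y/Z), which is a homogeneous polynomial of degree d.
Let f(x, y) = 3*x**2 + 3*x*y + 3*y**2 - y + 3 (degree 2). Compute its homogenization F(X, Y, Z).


F(X, Y, Z) = 3*X**2 + 3*X*Y + 3*Y**2 - Y*Z + 3*Z**2

deg(f) = 2.
Substitute x = X/Z, y = Y/Z into f, then multiply by Z^2.
  monomial 3·x^2·y^0 ↦ 3·X^2·Y^0·Z^0.
  monomial 3·x^1·y^1 ↦ 3·X^1·Y^1·Z^0.
  monomial 3·x^0·y^2 ↦ 3·X^0·Y^2·Z^0.
  monomial -1·x^0·y^1 ↦ -1·X^0·Y^1·Z^1.
  monomial 3·x^0·y^0 ↦ 3·X^0·Y^0·Z^2.
Collecting: F(X, Y, Z) = 3*X**2 + 3*X*Y + 3*Y**2 - Y*Z + 3*Z**2.


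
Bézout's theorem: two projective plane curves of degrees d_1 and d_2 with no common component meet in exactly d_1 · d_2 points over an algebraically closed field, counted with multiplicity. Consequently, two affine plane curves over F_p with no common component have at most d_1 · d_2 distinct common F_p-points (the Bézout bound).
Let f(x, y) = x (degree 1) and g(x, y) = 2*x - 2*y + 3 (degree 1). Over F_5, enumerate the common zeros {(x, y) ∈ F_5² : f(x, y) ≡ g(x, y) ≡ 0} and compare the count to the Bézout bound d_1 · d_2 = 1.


Common zeros: {(0, 4)}; count = 1; Bézout bound = 1.

deg(f) = 1, deg(g) = 1, so Bézout bound = 1.
Scan x ∈ F_5. For each x, list the y ∈ F_5 with f(x, y) ≡ 0 and those with g(x, y) ≡ 0 (mod 5); the common zeros in that column are the intersection.
  x = 0: f ≡ 0 at y ∈ {0, 1, 2, 3, 4}; g ≡ 0 at y ∈ {4}; common: {4}.
  x = 1: f ≡ 0 at y ∈ ∅; g ≡ 0 at y ∈ {0}; common: ∅.
  x = 2: f ≡ 0 at y ∈ ∅; g ≡ 0 at y ∈ {1}; common: ∅.
  x = 3: f ≡ 0 at y ∈ ∅; g ≡ 0 at y ∈ {2}; common: ∅.
  x = 4: f ≡ 0 at y ∈ ∅; g ≡ 0 at y ∈ {3}; common: ∅.
Collecting: common zeros = {(0, 4)}, so the count is 1.
Comparison with the Bézout bound: 1 ≤ 1 = deg(f)·deg(g), as expected for curves with no common component (the bound is attained).


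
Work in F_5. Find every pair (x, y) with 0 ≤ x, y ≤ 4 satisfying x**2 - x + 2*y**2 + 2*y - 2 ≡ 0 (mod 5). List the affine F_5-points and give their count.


Affine F_5-points: {(0, 2), (1, 2), (2, 0), (2, 4), (4, 0), (4, 4)}; count = 6.

For each of the 25 pairs (x, y) ∈ F_5², evaluate f(x, y) mod 5. Record the zeros.
  x = 0: [0↦3, 1↦2, 2↦0, 3↦2, 4↦3]  zeros at y ∈ {2}
  x = 1: [0↦3, 1↦2, 2↦0, 3↦2, 4↦3]  zeros at y ∈ {2}
  x = 2: [0↦0, 1↦4, 2↦2, 3↦4, 4↦0]  zeros at y ∈ {0, 4}
  x = 3: [0↦4, 1↦3, 2↦1, 3↦3, 4↦4]  zeros at y ∈ ∅
  x = 4: [0↦0, 1↦4, 2↦2, 3↦4, 4↦0]  zeros at y ∈ {0, 4}
Collecting zeros: affine points = {(0, 2), (1, 2), (2, 0), (2, 4), (4, 0), (4, 4)}.
Total count |C(F_5)_aff| = 6.


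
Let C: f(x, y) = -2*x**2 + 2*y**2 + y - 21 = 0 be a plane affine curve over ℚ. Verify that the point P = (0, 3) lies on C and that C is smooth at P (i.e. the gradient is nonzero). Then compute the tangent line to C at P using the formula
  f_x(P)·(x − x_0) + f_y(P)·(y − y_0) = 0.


Tangent line at P: 13*y - 39 = 0.

Step 1: f(0, 3) = 0, so P lies on C.
Step 2: partial derivatives
  f_x(x, y) = -4*x, f_y(x, y) = 4*y + 1.
  f_x(P) = 0, f_y(P) = 13 (gradient nonzero, so P is smooth).
Step 3: tangent line at P: 0·(x − 0) + 13·(y − 3) = 0.
Expanding: 13*y - 39 = 0.


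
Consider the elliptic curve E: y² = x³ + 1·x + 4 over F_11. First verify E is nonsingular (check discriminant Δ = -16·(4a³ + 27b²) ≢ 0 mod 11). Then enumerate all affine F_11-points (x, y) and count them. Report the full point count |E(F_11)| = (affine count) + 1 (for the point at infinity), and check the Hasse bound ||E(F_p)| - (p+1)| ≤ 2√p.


Affine points = {(0, 2), (0, 9), (2, 5), (2, 6), (3, 1), (3, 10), (9, 4), (9, 7)}; affine count = 8; |E(F_11)| = 9.

Discriminant check: Δ ∝ 4a³ + 27b² = 4·1³ + 27·4² = 4·1 + 27·16 ≡ 7 (mod 11). Nonzero ⇒ E is nonsingular.
For each x ∈ F_11, compute rhs = x³ + 1·x + 4 mod 11, then count y ∈ F_11 with y² ≡ rhs.
  x = 0: rhs = 4, matching y values: 2, 9 (2 points).
  x = 1: rhs = 6, matching y values: none (0 points).
  x = 2: rhs = 3, matching y values: 5, 6 (2 points).
  x = 3: rhs = 1, matching y values: 1, 10 (2 points).
  x = 4: rhs = 6, matching y values: none (0 points).
  x = 5: rhs = 2, matching y values: none (0 points).
  x = 6: rhs = 6, matching y values: none (0 points).
  x = 7: rhs = 2, matching y values: none (0 points).
  x = 8: rhs = 7, matching y values: none (0 points).
  x = 9: rhs = 5, matching y values: 4, 7 (2 points).
  x = 10: rhs = 2, matching y values: none (0 points).
Total affine count: 8.
Full point count |E(F_11)| = 8 + 1 = 9.
Hasse bound: |9 − (11+1)| = |-3| = 3 ≤ 2√11 ≈ 6.6332 ✓.


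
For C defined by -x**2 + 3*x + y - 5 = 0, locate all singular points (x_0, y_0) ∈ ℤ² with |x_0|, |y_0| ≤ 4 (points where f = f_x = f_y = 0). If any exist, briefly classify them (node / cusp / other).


No singular points in the scanned grid; C is smooth there.

Compute partial derivatives:
  f_x = 3 - 2*x.
  f_y = 1.
f_y = 1 is a nonzero constant, so f_y never vanishes: no point (x, y) can satisfy f = f_x = f_y = 0. In particular no (x, y) ∈ {−4, ..., 4}² is singular; the curve is smooth.


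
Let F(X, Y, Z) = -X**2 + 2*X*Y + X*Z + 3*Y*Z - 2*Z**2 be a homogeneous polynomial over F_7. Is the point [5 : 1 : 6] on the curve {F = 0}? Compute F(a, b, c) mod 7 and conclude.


F(5,1,6) ≡ 3 (mod 7); P is NOT on the curve.

Evaluate F(5, 1, 6) term-by-term (mod 7).
  -X**2 ↦ -1·25·1·1 = -25
  2*X*Y ↦ 2·5·1·1 = 10
  X*Z ↦ 1·5·1·6 = 30
  3*Y*Z ↦ 3·1·1·6 = 18
  -2*Z**2 ↦ -2·1·1·36 = -72
Sum: F(5, 1, 6) = (-25) + (10) + (30) + (18) + (-72) = -39.
Reducing mod 7: -39 ≡ 3 (mod 7).
Since F(a, b, c) ≡ 3 ≠ 0 (mod 7), P does NOT lie on the curve.


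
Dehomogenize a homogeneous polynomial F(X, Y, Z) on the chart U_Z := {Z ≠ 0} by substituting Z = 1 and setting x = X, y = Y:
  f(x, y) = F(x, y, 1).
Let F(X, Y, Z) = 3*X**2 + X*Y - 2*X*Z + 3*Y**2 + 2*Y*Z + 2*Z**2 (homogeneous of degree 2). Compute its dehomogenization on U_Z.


f(x, y) = 3*x**2 + x*y - 2*x + 3*y**2 + 2*y + 2

On U_Z we set Z = 1. Each monomial c·X^i·Y^j·Z^k in F becomes c·x^i·y^j·1^k = c·x^i·y^j.
Substituting Z = 1: F(X, Y, 1) = 3*x**2 + x*y - 2*x + 3*y**2 + 2*y + 2.
Note: deg(f) ≤ deg(F) = 2; strict inequality happens when F is divisible by Z (lost terms).


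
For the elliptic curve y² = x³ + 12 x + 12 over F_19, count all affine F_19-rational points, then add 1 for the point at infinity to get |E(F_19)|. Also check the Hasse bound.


Affine points = {(1, 5), (1, 14), (2, 5), (2, 14), (5, 8), (5, 11), (10, 7), (10, 12), (13, 3), (13, 16), (14, 6), (14, 13), (16, 5), (16, 14)}; affine count = 14; |E(F_19)| = 15.

Discriminant check: Δ ∝ 4a³ + 27b² = 4·12³ + 27·12² = 4·1728 + 27·144 ≡ 8 (mod 19). Nonzero ⇒ E is nonsingular.
For each x ∈ F_19, compute rhs = x³ + 12·x + 12 mod 19, then count y ∈ F_19 with y² ≡ rhs.
  x = 0: rhs = 12, matching y values: none (0 points).
  x = 1: rhs = 6, matching y values: 5, 14 (2 points).
  x = 2: rhs = 6, matching y values: 5, 14 (2 points).
  x = 3: rhs = 18, matching y values: none (0 points).
  x = 4: rhs = 10, matching y values: none (0 points).
  x = 5: rhs = 7, matching y values: 8, 11 (2 points).
  x = 6: rhs = 15, matching y values: none (0 points).
  x = 7: rhs = 2, matching y values: none (0 points).
  x = 8: rhs = 12, matching y values: none (0 points).
  x = 9: rhs = 13, matching y values: none (0 points).
  x = 10: rhs = 11, matching y values: 7, 12 (2 points).
  x = 11: rhs = 12, matching y values: none (0 points).
  x = 12: rhs = 3, matching y values: none (0 points).
  x = 13: rhs = 9, matching y values: 3, 16 (2 points).
  x = 14: rhs = 17, matching y values: 6, 13 (2 points).
  x = 15: rhs = 14, matching y values: none (0 points).
  x = 16: rhs = 6, matching y values: 5, 14 (2 points).
  x = 17: rhs = 18, matching y values: none (0 points).
  x = 18: rhs = 18, matching y values: none (0 points).
Total affine count: 14.
Full point count |E(F_19)| = 14 + 1 = 15.
Hasse bound: |15 − (19+1)| = |-5| = 5 ≤ 2√19 ≈ 8.7178 ✓.


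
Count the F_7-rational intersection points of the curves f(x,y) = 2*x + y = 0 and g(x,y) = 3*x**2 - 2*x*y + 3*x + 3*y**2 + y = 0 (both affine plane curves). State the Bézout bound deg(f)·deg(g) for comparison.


Common zeros: {(0, 0), (4, 6)}; count = 2; Bézout bound = 2.

deg(f) = 1, deg(g) = 2, so Bézout bound = 2.
Scan x ∈ F_7. For each x, list the y ∈ F_7 with f(x, y) ≡ 0 and those with g(x, y) ≡ 0 (mod 7); the common zeros in that column are the intersection.
  x = 0: f ≡ 0 at y ∈ {0}; g ≡ 0 at y ∈ {0, 2}; common: {0}.
  x = 1: f ≡ 0 at y ∈ {5}; g ≡ 0 at y ∈ ∅; common: ∅.
  x = 2: f ≡ 0 at y ∈ {3}; g ≡ 0 at y ∈ ∅; common: ∅.
  x = 3: f ≡ 0 at y ∈ {1}; g ≡ 0 at y ∈ ∅; common: ∅.
  x = 4: f ≡ 0 at y ∈ {6}; g ≡ 0 at y ∈ {1, 6}; common: {6}.
  x = 5: f ≡ 0 at y ∈ {4}; g ≡ 0 at y ∈ {1, 2}; common: ∅.
  x = 6: f ≡ 0 at y ∈ {2}; g ≡ 0 at y ∈ {0, 6}; common: ∅.
Collecting: common zeros = {(0, 0), (4, 6)}, so the count is 2.
Comparison with the Bézout bound: 2 ≤ 2 = deg(f)·deg(g), as expected for curves with no common component (the bound is attained).


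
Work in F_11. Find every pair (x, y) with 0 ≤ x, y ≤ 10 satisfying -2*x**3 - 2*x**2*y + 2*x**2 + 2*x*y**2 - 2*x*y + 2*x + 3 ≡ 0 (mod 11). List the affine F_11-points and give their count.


Affine F_11-points: {(1, 3), (1, 10), (3, 7), (3, 8), (5, 0), (5, 6), (7, 3), (7, 5)}; count = 8.

For each of the 121 pairs (x, y) ∈ F_11², evaluate f(x, y) mod 11. Record the zeros.
  x = 0: [0↦3, 1↦3, 2↦3, 3↦3, 4↦3, 5↦3, 6↦3, 7↦3, 8↦3, 9↦3, 10↦3]  zeros at y ∈ ∅
  x = 1: [0↦5, 1↦3, 2↦5, 3↦0, 4↦10, 5↦2, 6↦9, 7↦9, 8↦2, 9↦10, 10↦0]  zeros at y ∈ {3, 10}
  x = 2: [0↦10, 1↦2, 2↦2, 3↦10, 4↦4, 5↦6, 6↦5, 7↦1, 8↦5, 9↦6, 10↦4]  zeros at y ∈ ∅
  x = 3: [0↦6, 1↦10, 2↦4, 3↦10, 4↦6, 5↦3, 6↦1, 7↦0, 8↦0, 9↦1, 10↦3]  zeros at y ∈ {7, 8}
  x = 4: [0↦3, 1↦4, 2↦10, 3↦10, 4↦4, 5↦3, 6↦7, 7↦5, 8↦8, 9↦5, 10↦7]  zeros at y ∈ ∅
  x = 5: [0↦0, 1↦5, 2↦8, 3↦9, 4↦8, 5↦5, 6↦0, 7↦4, 8↦6, 9↦6, 10↦4]  zeros at y ∈ {0, 6}
  x = 6: [0↦7, 1↦1, 2↦8, 3↦6, 4↦6, 5↦8, 6↦1, 7↦7, 8↦4, 9↦3, 10↦4]  zeros at y ∈ ∅
  x = 7: [0↦1, 1↦2, 2↦9, 3↦0, 4↦8, 5↦0, 6↦9, 7↦2, 8↦1, 9↦6, 10↦6]  zeros at y ∈ {3, 5}
  x = 8: [0↦3, 1↦7, 2↦10, 3↦1, 4↦2, 5↦2, 6↦1, 7↦10, 8↦7, 9↦3, 10↦9]  zeros at y ∈ ∅
  x = 9: [0↦1, 1↦4, 2↦10, 3↦8, 4↦9, 5↦2, 6↦9, 7↦8, 8↦10, 9↦4, 10↦1]  zeros at y ∈ ∅
  x = 10: [0↦5, 1↦3, 2↦8, 3↦9, 4↦6, 5↦10, 6↦10, 7↦6, 8↦9, 9↦8, 10↦3]  zeros at y ∈ ∅
Collecting zeros: affine points = {(1, 3), (1, 10), (3, 7), (3, 8), (5, 0), (5, 6), (7, 3), (7, 5)}.
Total count |C(F_11)_aff| = 8.


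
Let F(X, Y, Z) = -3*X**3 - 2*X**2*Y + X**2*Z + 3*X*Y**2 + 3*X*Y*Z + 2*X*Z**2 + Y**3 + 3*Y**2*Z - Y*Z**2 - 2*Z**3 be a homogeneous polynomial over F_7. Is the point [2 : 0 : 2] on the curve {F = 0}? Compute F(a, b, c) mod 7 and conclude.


F(2,0,2) ≡ 5 (mod 7); P is NOT on the curve.

Evaluate F(2, 0, 2) term-by-term (mod 7).
  -3*X**3 ↦ -3·8·1·1 = -24
  -2*X**2*Y ↦ -2·4·0·1 = 0
  X**2*Z ↦ 1·4·1·2 = 8
  3*X*Y**2 ↦ 3·2·0·1 = 0
  3*X*Y*Z ↦ 3·2·0·2 = 0
  2*X*Z**2 ↦ 2·2·1·4 = 16
  Y**3 ↦ 1·1·0·1 = 0
  3*Y**2*Z ↦ 3·1·0·2 = 0
  -Y*Z**2 ↦ -1·1·0·4 = 0
  -2*Z**3 ↦ -2·1·1·8 = -16
Sum: F(2, 0, 2) = (-24) + (0) + (8) + (0) + (0) + (16) + (0) + (0) + (0) + (-16) = -16.
Reducing mod 7: -16 ≡ 5 (mod 7).
Since F(a, b, c) ≡ 5 ≠ 0 (mod 7), P does NOT lie on the curve.


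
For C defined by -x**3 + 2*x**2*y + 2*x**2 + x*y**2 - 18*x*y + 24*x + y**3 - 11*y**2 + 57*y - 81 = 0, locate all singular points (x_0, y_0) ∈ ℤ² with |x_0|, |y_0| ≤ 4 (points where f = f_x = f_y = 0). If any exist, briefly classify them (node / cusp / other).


Singular points: {(3, 3)}; classification: node.

Compute partial derivatives:
  f_x = -3*x**2 + 4*x*y + 4*x + y**2 - 18*y + 24.
  f_y = 2*x**2 + 2*x*y - 18*x + 3*y**2 - 22*y + 57.
Scan x_0 ∈ {−4, ..., 4}. For each x_0, f_y(x_0, y) is a polynomial in y; find its integer roots y ∈ {−4, ..., 4}, then test f_x and f at those candidates.
  x = -4: f_y(-4, y) = 3*y**2 - 30*y + 161; no integer root y with |y| ≤ 4.
  x = -3: f_y(-3, y) = 3*y**2 - 28*y + 129; no integer root y with |y| ≤ 4.
  x = -2: f_y(-2, y) = 3*y**2 - 26*y + 101; no integer root y with |y| ≤ 4.
  x = -1: f_y(-1, y) = 3*y**2 - 24*y + 77; no integer root y with |y| ≤ 4.
  x = 0: f_y(0, y) = 3*y**2 - 22*y + 57; no integer root y with |y| ≤ 4.
  x = 1: f_y(1, y) = 3*y**2 - 20*y + 41; no integer root y with |y| ≤ 4.
  x = 2: f_y(2, y) = 3*y**2 - 18*y + 29; no integer root y with |y| ≤ 4.
  x = 3: f_y(3, y) = 3*y**2 - 16*y + 21; vanishes at y ∈ {3}. (3, 3): f_x = 0, f = 0 — SINGULAR.
  x = 4: f_y(4, y) = 3*y**2 - 14*y + 17; no integer root y with |y| ≤ 4.
Only singular point on the grid: (3, 3).
Classify: substitute x = 3 + u, y = 3 + v and expand: f = -u**3 + 2*u**2*v - u**2 + u*v**2 + v**3 + v**2.
No constant or linear terms (consistent with a singular point). Quadratic part: -u**2 + v**2. Cubic part: -u**3 + 2*u**2*v + u*v**2 + v**3.
The quadratic part v**2 - u**2 = (v − u)(v + u) splits into two distinct linear factors, so there are two distinct tangent lines y − 3 = ±(x − 3) — this is a node (ordinary double point).
Classification: node.


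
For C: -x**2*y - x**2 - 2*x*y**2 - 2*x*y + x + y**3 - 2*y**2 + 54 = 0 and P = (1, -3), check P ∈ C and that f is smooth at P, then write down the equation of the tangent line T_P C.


Tangent line at P: -7*x + 48*y + 151 = 0.

Step 1: f(1, -3) = 0, so P lies on C.
Step 2: partial derivatives
  f_x(x, y) = -2*x*y - 2*x - 2*y**2 - 2*y + 1, f_y(x, y) = -x**2 - 4*x*y - 2*x + 3*y**2 - 4*y.
  f_x(P) = -7, f_y(P) = 48 (gradient nonzero, so P is smooth).
Step 3: tangent line at P: -7·(x − 1) + 48·(y − -3) = 0.
Expanding: -7*x + 48*y + 151 = 0.


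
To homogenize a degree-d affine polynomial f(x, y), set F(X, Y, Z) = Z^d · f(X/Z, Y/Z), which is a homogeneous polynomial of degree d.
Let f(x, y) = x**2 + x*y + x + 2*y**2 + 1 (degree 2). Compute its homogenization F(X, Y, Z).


F(X, Y, Z) = X**2 + X*Y + X*Z + 2*Y**2 + Z**2

deg(f) = 2.
Substitute x = X/Z, y = Y/Z into f, then multiply by Z^2.
  monomial 1·x^2·y^0 ↦ 1·X^2·Y^0·Z^0.
  monomial 1·x^1·y^1 ↦ 1·X^1·Y^1·Z^0.
  monomial 1·x^1·y^0 ↦ 1·X^1·Y^0·Z^1.
  monomial 2·x^0·y^2 ↦ 2·X^0·Y^2·Z^0.
  monomial 1·x^0·y^0 ↦ 1·X^0·Y^0·Z^2.
Collecting: F(X, Y, Z) = X**2 + X*Y + X*Z + 2*Y**2 + Z**2.


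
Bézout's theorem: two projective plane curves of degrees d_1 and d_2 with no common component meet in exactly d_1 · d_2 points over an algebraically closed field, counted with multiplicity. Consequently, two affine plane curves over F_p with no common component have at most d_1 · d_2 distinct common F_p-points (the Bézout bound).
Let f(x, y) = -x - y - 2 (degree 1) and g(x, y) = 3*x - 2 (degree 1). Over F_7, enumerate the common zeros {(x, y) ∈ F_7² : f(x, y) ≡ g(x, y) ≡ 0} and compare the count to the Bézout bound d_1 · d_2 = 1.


Common zeros: {(3, 2)}; count = 1; Bézout bound = 1.

deg(f) = 1, deg(g) = 1, so Bézout bound = 1.
Scan x ∈ F_7. For each x, list the y ∈ F_7 with f(x, y) ≡ 0 and those with g(x, y) ≡ 0 (mod 7); the common zeros in that column are the intersection.
  x = 0: f ≡ 0 at y ∈ {5}; g ≡ 0 at y ∈ ∅; common: ∅.
  x = 1: f ≡ 0 at y ∈ {4}; g ≡ 0 at y ∈ ∅; common: ∅.
  x = 2: f ≡ 0 at y ∈ {3}; g ≡ 0 at y ∈ ∅; common: ∅.
  x = 3: f ≡ 0 at y ∈ {2}; g ≡ 0 at y ∈ {0, 1, 2, 3, 4, 5, 6}; common: {2}.
  x = 4: f ≡ 0 at y ∈ {1}; g ≡ 0 at y ∈ ∅; common: ∅.
  x = 5: f ≡ 0 at y ∈ {0}; g ≡ 0 at y ∈ ∅; common: ∅.
  x = 6: f ≡ 0 at y ∈ {6}; g ≡ 0 at y ∈ ∅; common: ∅.
Collecting: common zeros = {(3, 2)}, so the count is 1.
Comparison with the Bézout bound: 1 ≤ 1 = deg(f)·deg(g), as expected for curves with no common component (the bound is attained).
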